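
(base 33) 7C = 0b11110011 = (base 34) 75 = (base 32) 7J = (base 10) 243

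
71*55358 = 3930418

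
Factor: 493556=2^2 * 7^1 * 17627^1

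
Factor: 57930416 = 2^4*467^1*7753^1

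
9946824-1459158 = 8487666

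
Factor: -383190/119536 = -1*2^(-3)*3^1*5^1*31^(-1)*53^1 = -795/248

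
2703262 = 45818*59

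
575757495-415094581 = 160662914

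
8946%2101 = 542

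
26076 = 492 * 53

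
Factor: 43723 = 23^1*1901^1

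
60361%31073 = 29288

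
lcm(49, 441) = 441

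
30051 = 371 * 81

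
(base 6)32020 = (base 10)4332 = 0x10ec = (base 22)8kk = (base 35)3ir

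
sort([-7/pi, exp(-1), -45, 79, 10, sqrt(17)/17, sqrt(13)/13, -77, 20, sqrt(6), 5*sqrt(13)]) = [-77, -45, -7/pi, sqrt(17)/17, sqrt(13)/13, exp(-1), sqrt(6), 10, 5*sqrt(13), 20, 79]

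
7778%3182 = 1414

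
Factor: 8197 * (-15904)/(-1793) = 2^5 * 7^2 * 11^(-1) * 71^1 * 163^(-1) * 1171^1 = 130365088/1793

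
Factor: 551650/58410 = 3^(-2)*5^1*17^1 = 85/9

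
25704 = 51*504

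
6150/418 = 3075/209 ≈ 14.71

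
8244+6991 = 15235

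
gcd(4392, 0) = 4392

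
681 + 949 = 1630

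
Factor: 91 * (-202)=-1 * 2^1 * 7^1 * 13^1 * 101^1=-18382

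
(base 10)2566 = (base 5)40231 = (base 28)37i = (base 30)2pg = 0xa06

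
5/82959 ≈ 0.0000603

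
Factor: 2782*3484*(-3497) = -1*2^3*13^3*67^1*107^1*269^1 = -33894630536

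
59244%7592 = 6100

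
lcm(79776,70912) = 638208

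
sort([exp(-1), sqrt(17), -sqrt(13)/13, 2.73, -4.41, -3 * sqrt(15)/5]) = [-4.41, -3 * sqrt(15)/5, -sqrt(13)/13, exp(-1), 2.73, sqrt(17)]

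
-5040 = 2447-7487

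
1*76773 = 76773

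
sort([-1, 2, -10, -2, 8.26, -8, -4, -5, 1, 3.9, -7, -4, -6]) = [-10, -8, -7, -6, -5, -4, -4, -2, -1, 1, 2, 3.9, 8.26]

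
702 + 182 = 884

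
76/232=19/58 ≈ 0.328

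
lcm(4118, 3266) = 94714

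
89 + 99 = 188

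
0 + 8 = 8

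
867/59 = 14 + 41/59 ≈ 14.69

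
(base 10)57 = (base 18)33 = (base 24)29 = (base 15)3c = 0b111001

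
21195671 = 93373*227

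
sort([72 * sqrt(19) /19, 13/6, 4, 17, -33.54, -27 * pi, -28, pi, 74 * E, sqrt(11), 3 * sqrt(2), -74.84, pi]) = [-27 * pi, -74.84, -33.54, -28, 13/6, pi, pi, sqrt(11), 4, 3 * sqrt(2), 72 * sqrt(19) /19, 17, 74 * E]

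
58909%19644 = 19621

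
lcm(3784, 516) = 11352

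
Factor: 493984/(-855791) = -1*2^5*43^1*53^(-1)*67^(-1)*241^(-1)*359^1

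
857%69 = 29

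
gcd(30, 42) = 6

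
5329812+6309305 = 11639117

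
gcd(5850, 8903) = 1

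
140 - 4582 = -4442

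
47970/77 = 622 + 76/77 ≈ 622.99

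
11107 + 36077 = 47184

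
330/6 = 55 = 55.00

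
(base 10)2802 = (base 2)101011110010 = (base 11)2118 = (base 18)8bc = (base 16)af2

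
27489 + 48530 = 76019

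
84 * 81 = 6804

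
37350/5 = 7470 = 7470.00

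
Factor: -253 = -1*11^1*23^1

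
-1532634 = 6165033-7697667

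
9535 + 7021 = 16556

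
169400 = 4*42350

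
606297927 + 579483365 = 1185781292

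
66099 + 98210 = 164309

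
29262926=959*30514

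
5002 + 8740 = 13742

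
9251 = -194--9445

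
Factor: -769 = -1 * 769^1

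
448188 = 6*74698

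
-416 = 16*(-26)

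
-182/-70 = 13/5 = 2.60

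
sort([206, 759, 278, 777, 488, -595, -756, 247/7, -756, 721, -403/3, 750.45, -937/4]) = [-756, -756, -595, -937/4, -403/3, 247/7, 206, 278, 488, 721, 750.45, 759, 777]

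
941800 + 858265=1800065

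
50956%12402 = 1348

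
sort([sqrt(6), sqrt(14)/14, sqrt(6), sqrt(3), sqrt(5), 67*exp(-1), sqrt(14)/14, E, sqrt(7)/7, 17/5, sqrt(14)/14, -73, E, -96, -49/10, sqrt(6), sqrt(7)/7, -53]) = [-96, -73, -53, -49/10, sqrt(14)/14, sqrt(14)/14, sqrt(14)/14, sqrt(7)/7, sqrt(7)/7, sqrt(3), sqrt(5), sqrt(6), sqrt(6), sqrt(6), E, E, 17/5, 67*exp(-1)]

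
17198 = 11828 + 5370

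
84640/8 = 10580 = 10580.00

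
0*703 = 0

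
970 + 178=1148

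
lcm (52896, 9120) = 264480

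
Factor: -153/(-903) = 3^1 * 7^(-1) * 17^1 * 43^(-1) = 51/301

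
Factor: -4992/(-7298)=2^6*3^1*13^1*41^(-1)*89^(-1)=2496/3649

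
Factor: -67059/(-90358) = 2^(-1) * 3^2 * 7451^1 * 45179^(-1) 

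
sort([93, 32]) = [32, 93]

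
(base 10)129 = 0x81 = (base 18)73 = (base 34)3r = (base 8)201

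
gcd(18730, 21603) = 1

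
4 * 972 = 3888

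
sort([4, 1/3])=[1/3, 4]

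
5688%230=168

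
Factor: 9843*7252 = 2^2*3^1*7^2*17^1*37^1*193^1 = 71381436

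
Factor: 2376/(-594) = -1*2^2 = -4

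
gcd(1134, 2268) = 1134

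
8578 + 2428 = 11006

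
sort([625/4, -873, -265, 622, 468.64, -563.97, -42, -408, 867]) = [-873, -563.97, -408, -265, -42, 625/4, 468.64, 622, 867]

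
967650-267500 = 700150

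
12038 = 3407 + 8631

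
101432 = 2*50716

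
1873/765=2 + 343/765 ≈ 2.45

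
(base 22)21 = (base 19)27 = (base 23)1m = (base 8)55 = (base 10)45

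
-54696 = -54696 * 1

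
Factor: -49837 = -1 * 19^1 * 43^1 * 61^1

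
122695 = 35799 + 86896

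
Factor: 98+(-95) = 3^1 = 3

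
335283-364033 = -28750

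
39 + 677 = 716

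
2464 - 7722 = -5258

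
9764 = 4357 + 5407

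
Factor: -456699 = -1 * 3^1 * 41^1 * 47^1 * 79^1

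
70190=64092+6098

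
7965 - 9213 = -1248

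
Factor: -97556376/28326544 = -1*2^(-1)*3^1*1770409^(-1)*4064849^1 = -12194547/3540818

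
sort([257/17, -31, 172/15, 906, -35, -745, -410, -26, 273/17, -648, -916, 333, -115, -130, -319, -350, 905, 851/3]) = [-916, -745, -648, -410, -350, -319, -130, -115, -35, -31, -26, 172/15, 257/17, 273/17, 851/3, 333, 905, 906]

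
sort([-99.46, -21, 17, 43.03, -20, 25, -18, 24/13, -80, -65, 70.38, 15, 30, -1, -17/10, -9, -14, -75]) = [-99.46, -80, -75, -65, -21, -20, -18, -14, -9, -17/10, -1, 24/13, 15, 17, 25, 30, 43.03, 70.38]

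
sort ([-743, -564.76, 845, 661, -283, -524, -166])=[-743, -564.76, -524, -283, -166, 661, 845]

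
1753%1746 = 7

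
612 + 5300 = 5912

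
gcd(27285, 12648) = 51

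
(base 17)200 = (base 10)578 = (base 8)1102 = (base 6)2402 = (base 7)1454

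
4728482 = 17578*269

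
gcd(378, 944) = 2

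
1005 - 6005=-5000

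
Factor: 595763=7^1*85109^1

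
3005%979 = 68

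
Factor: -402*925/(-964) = 2^(-1)*3^1*5^2*37^1*67^1*241^(-1) = 185925/482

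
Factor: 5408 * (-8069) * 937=-1 * 2^5 * 13^2 * 937^1 * 8069^1=-40888011424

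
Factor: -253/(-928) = 2^(-5)*11^1*23^1*29^(-1)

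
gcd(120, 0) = 120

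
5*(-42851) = -214255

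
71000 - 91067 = -20067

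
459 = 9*51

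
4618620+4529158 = 9147778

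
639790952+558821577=1198612529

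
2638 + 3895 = 6533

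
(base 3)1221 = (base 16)34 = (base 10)52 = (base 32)1k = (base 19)2e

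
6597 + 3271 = 9868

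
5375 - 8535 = -3160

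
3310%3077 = 233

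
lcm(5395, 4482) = 291330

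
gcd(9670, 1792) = 2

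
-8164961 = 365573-8530534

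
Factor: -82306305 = -1*3^2*5^1*23^1*281^1*283^1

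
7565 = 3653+3912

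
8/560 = 1/70 ≈ 0.0143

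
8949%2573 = 1230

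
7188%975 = 363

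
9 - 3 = 6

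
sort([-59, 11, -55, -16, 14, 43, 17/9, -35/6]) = [-59, -55, -16, -35/6, 17/9, 11, 14, 43]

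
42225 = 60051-17826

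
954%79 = 6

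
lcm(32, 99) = 3168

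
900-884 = 16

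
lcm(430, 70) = 3010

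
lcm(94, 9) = 846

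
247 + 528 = 775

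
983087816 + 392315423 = 1375403239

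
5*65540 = 327700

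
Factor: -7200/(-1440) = 5^1 = 5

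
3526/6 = 1763/3 ≈ 587.67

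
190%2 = 0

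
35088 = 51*688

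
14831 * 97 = 1438607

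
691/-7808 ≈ -0.0885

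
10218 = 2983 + 7235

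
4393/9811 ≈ 0.448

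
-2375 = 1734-4109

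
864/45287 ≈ 0.0191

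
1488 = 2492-1004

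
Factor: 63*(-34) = -1*2^1*3^2*7^1*17^1 = -2142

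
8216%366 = 164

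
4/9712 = 1/2428 ≈ 0.000412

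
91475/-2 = -45737 - 1/2 = -45737.50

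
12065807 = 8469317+3596490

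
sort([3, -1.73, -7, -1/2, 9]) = [-7, -1.73, -1/2, 3, 9]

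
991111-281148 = 709963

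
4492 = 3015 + 1477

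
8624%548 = 404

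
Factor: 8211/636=2^(-2) * 7^1 * 17^1 * 23^1 * 53^(-1)=2737/212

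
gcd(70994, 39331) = 1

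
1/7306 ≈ 0.000137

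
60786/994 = 61 + 76/497 ≈ 61.15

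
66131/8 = 8266+3/8 ≈ 8266.38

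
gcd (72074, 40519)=1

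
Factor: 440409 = 3^1 * 73^1 * 2011^1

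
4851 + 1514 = 6365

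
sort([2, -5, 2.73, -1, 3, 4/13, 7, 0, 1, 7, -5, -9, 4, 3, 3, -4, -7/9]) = [-9, -5, -5, -4, -1, -7/9, 0, 4/13, 1, 2, 2.73, 3, 3, 3, 4, 7, 7]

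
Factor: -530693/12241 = -1 * 12241^(-1) * 530693^1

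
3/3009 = 1/1003 ≈ 0.000997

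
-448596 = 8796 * (-51)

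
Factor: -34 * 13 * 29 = -1 * 2^1 * 13^1 * 17^1 * 29^1 = -12818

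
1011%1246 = 1011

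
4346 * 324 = 1408104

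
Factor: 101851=179^1 * 569^1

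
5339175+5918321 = 11257496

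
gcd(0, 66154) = 66154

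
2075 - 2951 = -876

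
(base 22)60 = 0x84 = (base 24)5c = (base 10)132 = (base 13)a2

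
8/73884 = 2/18471 ≈ 0.000108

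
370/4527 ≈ 0.0817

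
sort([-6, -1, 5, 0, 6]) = [-6, -1, 0, 5, 6]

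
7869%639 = 201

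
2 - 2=0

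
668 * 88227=58935636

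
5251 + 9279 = 14530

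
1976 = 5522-3546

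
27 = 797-770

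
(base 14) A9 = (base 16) 95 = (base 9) 175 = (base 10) 149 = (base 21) 72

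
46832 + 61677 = 108509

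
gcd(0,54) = 54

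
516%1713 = 516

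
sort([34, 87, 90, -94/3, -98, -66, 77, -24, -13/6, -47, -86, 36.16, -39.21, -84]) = [-98, -86, -84, -66, -47, -39.21, -94/3, -24, -13/6, 34, 36.16, 77, 87, 90]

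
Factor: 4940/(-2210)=-1*2^1*17^(-1)*19^1=-38/17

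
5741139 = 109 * 52671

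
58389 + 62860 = 121249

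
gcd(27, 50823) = 9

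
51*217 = 11067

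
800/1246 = 400/623 ≈ 0.642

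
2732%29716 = 2732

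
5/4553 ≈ 0.00110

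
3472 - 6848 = -3376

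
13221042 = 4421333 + 8799709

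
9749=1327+8422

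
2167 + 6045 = 8212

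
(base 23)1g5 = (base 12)632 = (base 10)902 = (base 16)386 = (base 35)pr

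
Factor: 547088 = 2^4 * 31^1 * 1103^1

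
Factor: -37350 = -1*2^1*3^2*5^2*83^1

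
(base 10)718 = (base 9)877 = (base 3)222121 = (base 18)23g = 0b1011001110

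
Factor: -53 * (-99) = 3^2 * 11^1 * 53^1 = 5247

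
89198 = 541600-452402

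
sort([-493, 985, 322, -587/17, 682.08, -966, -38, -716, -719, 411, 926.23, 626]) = [-966, -719, -716, -493, -38, -587/17, 322, 411, 626, 682.08, 926.23, 985]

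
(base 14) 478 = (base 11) 73a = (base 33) qw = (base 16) 37a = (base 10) 890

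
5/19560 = 1/3912 ≈ 0.000256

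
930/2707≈0.344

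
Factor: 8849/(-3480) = -1*2^(-3)*3^(-1)*5^(-1)*29^(-1)*8849^1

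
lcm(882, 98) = 882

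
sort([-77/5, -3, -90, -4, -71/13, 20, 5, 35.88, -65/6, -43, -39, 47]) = [-90, -43, -39, -77/5, -65/6, -71/13, -4, -3, 5, 20, 35.88, 47]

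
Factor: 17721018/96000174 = 3^2 * 7^1 * 5209^1 * 1777781^(-1) = 328167/1777781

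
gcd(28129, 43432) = 1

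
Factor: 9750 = 2^1 * 3^1 * 5^3 * 13^1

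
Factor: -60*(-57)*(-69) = -1*2^2*3^3*5^1*19^1*23^1 = -235980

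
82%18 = 10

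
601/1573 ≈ 0.382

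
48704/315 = 154 + 194/315 ≈ 154.62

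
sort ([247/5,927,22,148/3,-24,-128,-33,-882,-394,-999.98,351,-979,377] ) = [-999.98,-979,-882,-394,-128,-33,-24,22,148/3,247/5,351,377,927] 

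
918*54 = 49572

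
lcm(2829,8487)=8487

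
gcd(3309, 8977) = 1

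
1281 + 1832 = 3113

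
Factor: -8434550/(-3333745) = 2^1*5^1*17^1*9923^1*666749^(-1) = 1686910/666749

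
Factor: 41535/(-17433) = -1*5^1*71^1*149^(-1) = -355/149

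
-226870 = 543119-769989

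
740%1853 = 740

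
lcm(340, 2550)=5100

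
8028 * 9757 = 78329196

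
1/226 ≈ 0.00442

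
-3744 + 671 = -3073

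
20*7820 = 156400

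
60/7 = 8 + 4/7 ≈ 8.57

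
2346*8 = 18768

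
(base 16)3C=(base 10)60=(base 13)48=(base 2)111100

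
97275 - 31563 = 65712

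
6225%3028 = 169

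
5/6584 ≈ 0.000759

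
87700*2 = 175400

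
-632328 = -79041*8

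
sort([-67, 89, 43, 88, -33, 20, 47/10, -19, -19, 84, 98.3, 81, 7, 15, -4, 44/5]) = [-67, -33, -19, -19, -4, 47/10, 7, 44/5, 15, 20, 43, 81, 84, 88, 89, 98.3]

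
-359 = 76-435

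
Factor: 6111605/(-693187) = -1 * 5^1 * 11^(-1) * 41^(-1) * 53^(-1) * 113^1 * 373^1 = -210745/23903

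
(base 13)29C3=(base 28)7KQ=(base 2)1011110111010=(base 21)DG5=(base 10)6074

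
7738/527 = 14 + 360/527≈14.68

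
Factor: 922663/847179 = 3^(-4)*7^1*89^1*1481^1*10459^(-1)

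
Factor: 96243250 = 2^1*5^3*384973^1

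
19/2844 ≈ 0.00668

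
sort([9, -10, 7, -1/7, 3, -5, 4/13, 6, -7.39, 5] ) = [-10, -7.39, -5, -1/7, 4/13, 3, 5, 6, 7, 9] 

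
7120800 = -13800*(-516)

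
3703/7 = 529 = 529.00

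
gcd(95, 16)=1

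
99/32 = 3 + 3/32 ≈ 3.09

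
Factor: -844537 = -1*23^1*73^1*503^1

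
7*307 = 2149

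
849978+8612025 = 9462003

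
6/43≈0.140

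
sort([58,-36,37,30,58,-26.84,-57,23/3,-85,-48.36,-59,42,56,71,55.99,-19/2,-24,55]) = [-85,-59,-57,-48.36,-36,-26.84,-24,-19/2,23/3,30,37,42,55,55.99,56,58,58,71]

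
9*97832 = 880488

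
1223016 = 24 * 50959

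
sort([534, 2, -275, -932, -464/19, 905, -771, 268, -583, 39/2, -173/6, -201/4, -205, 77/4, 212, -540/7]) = [-932, -771, -583, -275, -205, -540/7, -201/4, -173/6, -464/19, 2, 77/4, 39/2, 212, 268, 534, 905]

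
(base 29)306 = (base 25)414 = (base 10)2529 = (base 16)9e1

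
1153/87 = 13+22/87 ≈ 13.25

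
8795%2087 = 447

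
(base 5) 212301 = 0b1110000100001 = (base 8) 16041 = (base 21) g6j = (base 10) 7201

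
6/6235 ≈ 0.000962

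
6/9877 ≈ 0.000607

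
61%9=7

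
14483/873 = 16 + 515/873 ≈ 16.59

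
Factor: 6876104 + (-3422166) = 2^1*1726969^1 = 3453938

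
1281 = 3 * 427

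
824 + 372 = 1196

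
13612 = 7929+5683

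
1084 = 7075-5991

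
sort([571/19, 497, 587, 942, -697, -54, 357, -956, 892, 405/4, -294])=[-956, -697, -294, -54, 571/19, 405/4, 357, 497, 587, 892, 942]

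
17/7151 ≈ 0.00238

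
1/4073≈0.000246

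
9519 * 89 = 847191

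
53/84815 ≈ 0.000625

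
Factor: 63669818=2^1*71^1*448379^1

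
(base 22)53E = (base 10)2500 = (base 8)4704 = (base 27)3BG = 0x9C4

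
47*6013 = 282611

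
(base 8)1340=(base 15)341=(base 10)736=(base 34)lm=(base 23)190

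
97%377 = 97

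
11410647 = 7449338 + 3961309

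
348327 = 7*49761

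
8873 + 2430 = 11303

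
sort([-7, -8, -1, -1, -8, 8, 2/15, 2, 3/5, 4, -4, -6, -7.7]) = [-8, -8, -7.7, -7, -6, -4, -1, -1, 2/15, 3/5, 2, 4, 8]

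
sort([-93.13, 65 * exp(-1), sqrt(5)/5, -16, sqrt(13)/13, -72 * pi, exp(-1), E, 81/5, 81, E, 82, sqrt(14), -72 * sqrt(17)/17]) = [-72 * pi, -93.13, -72 * sqrt(17)/17, -16, sqrt(13)/13, exp(-1), sqrt(5)/5, E, E, sqrt(14), 81/5, 65 * exp(-1), 81, 82]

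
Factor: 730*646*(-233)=-1*2^2*5^1*17^1*19^1*73^1*233^1=-109878140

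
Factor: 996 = 2^2*3^1*83^1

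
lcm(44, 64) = 704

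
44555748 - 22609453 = 21946295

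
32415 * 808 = 26191320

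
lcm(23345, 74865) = 2171085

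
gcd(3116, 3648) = 76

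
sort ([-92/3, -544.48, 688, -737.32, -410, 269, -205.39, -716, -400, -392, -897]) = [-897, -737.32, -716, -544.48, -410, -400, -392, -205.39, -92/3, 269, 688]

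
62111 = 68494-6383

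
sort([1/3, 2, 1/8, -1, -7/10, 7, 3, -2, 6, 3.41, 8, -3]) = [-3, -2, -1, -7/10, 1/8, 1/3, 2, 3, 3.41, 6, 7, 8]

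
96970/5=19394=19394.00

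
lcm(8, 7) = 56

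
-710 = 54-764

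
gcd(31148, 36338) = 2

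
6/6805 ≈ 0.000882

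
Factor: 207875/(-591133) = -1*5^3*397^(-1)*1489^(-1)*1663^1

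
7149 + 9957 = 17106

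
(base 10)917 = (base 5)12132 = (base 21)21e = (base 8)1625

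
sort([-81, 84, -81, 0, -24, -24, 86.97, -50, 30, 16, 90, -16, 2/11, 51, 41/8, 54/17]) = [-81, -81, -50, -24, -24, -16, 0, 2/11, 54/17, 41/8, 16, 30, 51, 84, 86.97, 90]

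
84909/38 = 2234 + 17/38 ≈ 2234.45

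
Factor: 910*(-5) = -1*2^1*5^2*7^1*13^1 = -4550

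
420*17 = 7140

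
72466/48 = 1509 + 17/24 ≈ 1509.71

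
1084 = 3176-2092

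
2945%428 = 377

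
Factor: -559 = -1 * 13^1 * 43^1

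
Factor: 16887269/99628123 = 7^(-2)*71^(-1)*4091^(-1)*2412467^1 = 2412467/14232589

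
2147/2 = 1073 + 1/2 = 1073.50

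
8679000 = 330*26300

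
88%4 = 0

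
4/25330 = 2/12665 ≈ 0.000158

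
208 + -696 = -488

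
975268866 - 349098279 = 626170587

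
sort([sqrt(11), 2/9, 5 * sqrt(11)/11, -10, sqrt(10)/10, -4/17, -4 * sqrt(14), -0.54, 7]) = [-4 * sqrt(14), -10, -0.54, -4/17, 2/9, sqrt(10)/10, 5 * sqrt(11)/11, sqrt(11), 7]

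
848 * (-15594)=-13223712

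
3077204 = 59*52156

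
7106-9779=-2673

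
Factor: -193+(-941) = -1 * 2^1 * 3^4 * 7^1 = -1134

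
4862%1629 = 1604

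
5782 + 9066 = 14848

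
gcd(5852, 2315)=1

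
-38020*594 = -22583880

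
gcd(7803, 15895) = 289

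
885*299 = 264615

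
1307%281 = 183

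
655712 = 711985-56273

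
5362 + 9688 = 15050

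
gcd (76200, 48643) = 1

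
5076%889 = 631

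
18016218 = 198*90991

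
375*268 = 100500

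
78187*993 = 77639691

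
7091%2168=587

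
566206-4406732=-3840526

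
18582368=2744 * 6772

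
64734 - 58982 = 5752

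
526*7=3682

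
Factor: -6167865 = -1 * 3^1 * 5^1 * 11^1 * 29^1 * 1289^1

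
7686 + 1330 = 9016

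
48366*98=4739868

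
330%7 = 1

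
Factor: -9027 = -1 * 3^2 * 17^1 * 59^1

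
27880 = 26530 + 1350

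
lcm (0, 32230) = 0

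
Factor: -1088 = -1*2^6*17^1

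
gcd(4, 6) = 2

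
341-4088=-3747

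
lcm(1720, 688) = 3440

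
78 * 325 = 25350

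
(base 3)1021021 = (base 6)4141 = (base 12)651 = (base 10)925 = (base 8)1635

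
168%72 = 24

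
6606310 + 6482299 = 13088609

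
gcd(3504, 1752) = 1752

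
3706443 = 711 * 5213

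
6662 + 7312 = 13974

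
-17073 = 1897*(-9)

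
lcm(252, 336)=1008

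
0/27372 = 0 = 0.00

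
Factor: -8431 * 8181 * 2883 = -1 * 3^5 * 31^2 * 101^1 * 8431^1 = -198852073713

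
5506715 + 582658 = 6089373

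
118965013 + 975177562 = 1094142575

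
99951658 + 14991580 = 114943238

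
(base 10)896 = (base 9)1205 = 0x380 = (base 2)1110000000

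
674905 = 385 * 1753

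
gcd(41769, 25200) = 63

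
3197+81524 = 84721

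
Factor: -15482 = -1 * 2^1 * 7741^1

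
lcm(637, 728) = 5096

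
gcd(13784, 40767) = 1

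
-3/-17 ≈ 0.176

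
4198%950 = 398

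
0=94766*0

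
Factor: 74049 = 3^1*24683^1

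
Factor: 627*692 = 2^2*3^1*11^1*19^1*173^1 = 433884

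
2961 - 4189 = -1228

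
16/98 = 8/49 ≈ 0.163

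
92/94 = 46/47≈0.979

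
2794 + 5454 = 8248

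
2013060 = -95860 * (-21)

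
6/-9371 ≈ -0.000640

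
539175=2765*195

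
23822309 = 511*46619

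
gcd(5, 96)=1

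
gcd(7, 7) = 7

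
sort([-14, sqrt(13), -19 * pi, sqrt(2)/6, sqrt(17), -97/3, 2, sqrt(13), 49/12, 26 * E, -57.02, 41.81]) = [-19 * pi, -57.02, -97/3, -14, sqrt(2)/6, 2, sqrt(13), sqrt(13), 49/12, sqrt(17), 41.81, 26 * E]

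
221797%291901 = 221797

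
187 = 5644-5457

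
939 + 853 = 1792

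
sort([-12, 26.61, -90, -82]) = [-90, -82, -12, 26.61]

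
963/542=1 + 421/542 ≈ 1.78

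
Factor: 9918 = 2^1*3^2*19^1*29^1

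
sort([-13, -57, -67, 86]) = [-67, -57, -13, 86]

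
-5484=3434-8918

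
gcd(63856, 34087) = 1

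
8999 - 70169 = -61170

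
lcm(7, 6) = 42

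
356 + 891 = 1247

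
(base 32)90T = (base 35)7J5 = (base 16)241D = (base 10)9245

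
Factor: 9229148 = 2^2 * 71^1 * 32497^1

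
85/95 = 17/19 ≈ 0.895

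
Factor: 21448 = 2^3*7^1*383^1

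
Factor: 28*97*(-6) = -1*2^3*3^1*7^1*97^1 = -16296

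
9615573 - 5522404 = 4093169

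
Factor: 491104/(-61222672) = -1*2^1*7^(-1)*103^1*149^1*546631^(-1) = -30694/3826417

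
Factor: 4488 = 2^3 * 3^1 * 11^1 * 17^1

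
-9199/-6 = 1533 + 1/6 ≈ 1533.17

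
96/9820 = 24/2455 ≈ 0.00978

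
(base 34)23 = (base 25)2l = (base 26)2j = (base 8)107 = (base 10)71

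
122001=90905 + 31096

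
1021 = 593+428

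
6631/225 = 29 + 106/225≈29.47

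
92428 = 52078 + 40350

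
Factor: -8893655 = -1 * 5^1 * 1778731^1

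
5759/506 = 11 + 193/506 ≈ 11.38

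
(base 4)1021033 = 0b1001001001111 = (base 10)4687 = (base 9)6377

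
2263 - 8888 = -6625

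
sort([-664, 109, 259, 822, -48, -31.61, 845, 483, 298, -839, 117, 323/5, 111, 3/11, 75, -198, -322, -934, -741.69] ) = [-934, -839, -741.69, -664, -322, -198, -48, -31.61, 3/11, 323/5, 75, 109, 111, 117, 259, 298, 483, 822, 845] 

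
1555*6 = 9330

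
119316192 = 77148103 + 42168089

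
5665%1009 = 620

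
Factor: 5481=3^3 * 7^1 * 29^1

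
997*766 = 763702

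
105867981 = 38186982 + 67680999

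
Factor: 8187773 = 11^1*29^1*25667^1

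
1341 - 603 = 738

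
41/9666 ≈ 0.00424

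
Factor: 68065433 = 17^1 * 1447^1 * 2767^1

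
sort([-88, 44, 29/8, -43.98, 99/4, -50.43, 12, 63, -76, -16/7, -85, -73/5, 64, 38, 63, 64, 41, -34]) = [-88, -85, -76, -50.43, -43.98, -34, -73/5, -16/7, 29/8, 12, 99/4, 38, 41, 44, 63, 63, 64, 64]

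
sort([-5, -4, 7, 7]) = [-5, -4, 7, 7]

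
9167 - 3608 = 5559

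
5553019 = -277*(-20047)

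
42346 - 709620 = -667274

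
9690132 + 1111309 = 10801441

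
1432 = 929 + 503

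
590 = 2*295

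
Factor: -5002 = -1*2^1*41^1*61^1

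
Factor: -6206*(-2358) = 2^2*3^2*29^1*107^1*131^1 = 14633748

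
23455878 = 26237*894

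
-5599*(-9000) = 50391000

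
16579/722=22 + 695/722 ≈ 22.96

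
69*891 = 61479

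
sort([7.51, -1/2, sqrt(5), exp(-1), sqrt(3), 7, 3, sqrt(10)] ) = [-1/2, exp(-1), sqrt(3), sqrt(5), 3, sqrt(10), 7, 7.51] 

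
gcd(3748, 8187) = 1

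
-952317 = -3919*243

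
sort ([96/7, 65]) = [96/7, 65]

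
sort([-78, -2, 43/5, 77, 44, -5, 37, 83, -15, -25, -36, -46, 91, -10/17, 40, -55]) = [-78, -55, -46, -36, -25, -15, -5, -2, -10/17, 43/5, 37, 40, 44, 77, 83, 91]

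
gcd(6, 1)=1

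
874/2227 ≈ 0.392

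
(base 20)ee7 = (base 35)4s7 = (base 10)5887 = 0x16ff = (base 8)13377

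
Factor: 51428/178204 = 43^1*149^ (-1) = 43/149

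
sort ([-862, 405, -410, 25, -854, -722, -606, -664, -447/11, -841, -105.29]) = [-862, -854, -841, -722, -664, -606, -410, -105.29, -447/11, 25, 405]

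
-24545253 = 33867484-58412737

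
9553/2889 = 3 + 886/2889 ≈ 3.31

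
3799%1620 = 559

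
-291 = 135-426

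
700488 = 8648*81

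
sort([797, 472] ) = [472, 797] 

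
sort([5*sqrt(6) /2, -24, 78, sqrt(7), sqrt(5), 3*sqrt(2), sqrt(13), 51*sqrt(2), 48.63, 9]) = [-24, sqrt(5), sqrt(7), sqrt(13), 3*sqrt(2), 5*sqrt(6) /2, 9, 48.63, 51*sqrt(2), 78]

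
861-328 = 533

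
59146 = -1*(-59146)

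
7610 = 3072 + 4538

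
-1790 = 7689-9479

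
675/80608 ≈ 0.00837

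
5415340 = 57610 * 94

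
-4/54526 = -2/27263 ≈ -0.0000734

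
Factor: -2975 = -1 * 5^2 * 7^1 * 17^1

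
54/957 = 18/319 ≈ 0.0564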